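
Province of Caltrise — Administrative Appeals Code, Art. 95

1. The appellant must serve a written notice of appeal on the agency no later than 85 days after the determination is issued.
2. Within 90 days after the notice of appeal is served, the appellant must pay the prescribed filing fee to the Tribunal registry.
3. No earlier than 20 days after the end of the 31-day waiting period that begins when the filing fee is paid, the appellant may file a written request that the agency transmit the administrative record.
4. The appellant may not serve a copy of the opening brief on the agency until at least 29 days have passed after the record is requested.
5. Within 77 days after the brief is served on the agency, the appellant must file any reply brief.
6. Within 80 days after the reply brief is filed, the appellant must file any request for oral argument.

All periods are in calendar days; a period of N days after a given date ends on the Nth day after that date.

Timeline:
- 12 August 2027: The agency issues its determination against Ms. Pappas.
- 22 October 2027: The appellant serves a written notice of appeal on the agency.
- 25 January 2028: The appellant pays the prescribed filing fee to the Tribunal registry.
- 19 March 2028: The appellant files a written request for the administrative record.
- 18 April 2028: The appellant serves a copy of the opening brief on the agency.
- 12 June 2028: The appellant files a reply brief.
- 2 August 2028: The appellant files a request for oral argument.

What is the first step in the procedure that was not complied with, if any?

Step 2

Step 1 — counting 85 days from 12 August 2027 (when the determination is issued) gives a deadline of 5 November 2027; 22 October 2027 is within that limit.
Step 2 — counting 90 days from 22 October 2027 (when the notice of appeal is served) gives a deadline of 20 January 2028; done 25 January 2028 — 5 days late.
The analysis stops there.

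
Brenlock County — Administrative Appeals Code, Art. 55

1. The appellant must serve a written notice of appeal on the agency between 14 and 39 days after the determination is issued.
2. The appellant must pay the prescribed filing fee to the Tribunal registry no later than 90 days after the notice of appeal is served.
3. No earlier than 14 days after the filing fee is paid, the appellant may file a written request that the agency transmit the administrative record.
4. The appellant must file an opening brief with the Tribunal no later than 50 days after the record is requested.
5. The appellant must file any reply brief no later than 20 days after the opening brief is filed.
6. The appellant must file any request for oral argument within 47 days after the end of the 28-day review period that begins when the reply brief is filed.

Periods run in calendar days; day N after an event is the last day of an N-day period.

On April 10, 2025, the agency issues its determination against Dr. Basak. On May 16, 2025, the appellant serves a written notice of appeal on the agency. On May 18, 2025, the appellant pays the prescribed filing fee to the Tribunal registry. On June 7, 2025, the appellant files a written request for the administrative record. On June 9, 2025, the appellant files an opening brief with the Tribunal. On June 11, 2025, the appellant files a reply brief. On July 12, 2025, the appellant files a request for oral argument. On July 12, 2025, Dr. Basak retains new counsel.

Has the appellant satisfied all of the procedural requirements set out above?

(1) the permitted window runs from April 10, 2025 + 14 = April 24, 2025 to April 10, 2025 + 39 = May 19, 2025; done May 16, 2025 — within the window.
(2) due by May 16, 2025 + 90 days = August 14, 2025; May 18, 2025 is within that limit.
(3) permitted from May 18, 2025 + 14 days = June 1, 2025 onward; June 7, 2025 is on or after that date.
(4) due by June 7, 2025 + 50 days = July 27, 2025; completed June 9, 2025, before the deadline.
(5) due by June 9, 2025 + 20 days = June 29, 2025; June 11, 2025 is within that limit.
(6) due by July 9, 2025 + 47 days = August 25, 2025; July 12, 2025 is within that limit.

Yes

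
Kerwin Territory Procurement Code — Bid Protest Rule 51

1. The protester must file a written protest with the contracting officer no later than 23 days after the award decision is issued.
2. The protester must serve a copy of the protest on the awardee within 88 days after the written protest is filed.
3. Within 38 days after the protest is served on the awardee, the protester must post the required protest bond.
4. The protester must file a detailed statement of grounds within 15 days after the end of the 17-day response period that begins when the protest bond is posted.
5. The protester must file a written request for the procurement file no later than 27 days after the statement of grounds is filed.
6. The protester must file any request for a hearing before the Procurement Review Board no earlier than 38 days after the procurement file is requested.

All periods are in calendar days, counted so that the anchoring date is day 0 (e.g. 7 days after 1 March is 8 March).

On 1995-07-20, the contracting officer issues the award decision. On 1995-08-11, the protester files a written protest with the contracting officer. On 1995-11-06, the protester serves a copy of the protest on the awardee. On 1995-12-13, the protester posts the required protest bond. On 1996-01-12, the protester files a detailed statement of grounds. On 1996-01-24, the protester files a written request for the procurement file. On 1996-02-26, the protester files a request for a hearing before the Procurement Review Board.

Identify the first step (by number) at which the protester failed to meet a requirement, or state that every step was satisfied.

(1) due by 1995-07-20 + 23 days = 1995-08-12; completed 1995-08-11, before the deadline.
(2) due by 1995-08-11 + 88 days = 1995-11-07; done 1995-11-06 — timely.
(3) due by 1995-11-06 + 38 days = 1995-12-14; 1995-12-13 is within that limit.
(4) due by 1995-12-30 + 15 days = 1996-01-14; done 1996-01-12 — timely.
(5) due by 1996-01-12 + 27 days = 1996-02-08; 1996-01-24 is within that limit.
(6) permitted from 1996-01-24 + 38 days = 1996-03-02 onward; done 1996-02-26 — 5 days too early.

Step 6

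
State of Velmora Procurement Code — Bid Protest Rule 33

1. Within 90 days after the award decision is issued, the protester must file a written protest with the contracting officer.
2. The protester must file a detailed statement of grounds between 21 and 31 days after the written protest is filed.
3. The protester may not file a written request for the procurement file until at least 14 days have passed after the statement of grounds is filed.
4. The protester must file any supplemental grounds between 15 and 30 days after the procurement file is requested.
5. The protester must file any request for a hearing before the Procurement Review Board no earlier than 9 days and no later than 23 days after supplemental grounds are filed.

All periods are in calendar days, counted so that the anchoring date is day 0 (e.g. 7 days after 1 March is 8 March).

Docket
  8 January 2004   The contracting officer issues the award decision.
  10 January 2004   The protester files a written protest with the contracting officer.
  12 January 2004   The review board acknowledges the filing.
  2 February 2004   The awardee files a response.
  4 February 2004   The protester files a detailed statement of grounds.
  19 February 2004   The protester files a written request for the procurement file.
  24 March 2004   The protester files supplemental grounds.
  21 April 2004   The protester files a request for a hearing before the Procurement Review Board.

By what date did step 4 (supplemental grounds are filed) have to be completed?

Step 4 runs from 19 February 2004, when the procurement file is requested. The window is 15–30 days after 19 February 2004; it closes on 20 March 2004.

20 March 2004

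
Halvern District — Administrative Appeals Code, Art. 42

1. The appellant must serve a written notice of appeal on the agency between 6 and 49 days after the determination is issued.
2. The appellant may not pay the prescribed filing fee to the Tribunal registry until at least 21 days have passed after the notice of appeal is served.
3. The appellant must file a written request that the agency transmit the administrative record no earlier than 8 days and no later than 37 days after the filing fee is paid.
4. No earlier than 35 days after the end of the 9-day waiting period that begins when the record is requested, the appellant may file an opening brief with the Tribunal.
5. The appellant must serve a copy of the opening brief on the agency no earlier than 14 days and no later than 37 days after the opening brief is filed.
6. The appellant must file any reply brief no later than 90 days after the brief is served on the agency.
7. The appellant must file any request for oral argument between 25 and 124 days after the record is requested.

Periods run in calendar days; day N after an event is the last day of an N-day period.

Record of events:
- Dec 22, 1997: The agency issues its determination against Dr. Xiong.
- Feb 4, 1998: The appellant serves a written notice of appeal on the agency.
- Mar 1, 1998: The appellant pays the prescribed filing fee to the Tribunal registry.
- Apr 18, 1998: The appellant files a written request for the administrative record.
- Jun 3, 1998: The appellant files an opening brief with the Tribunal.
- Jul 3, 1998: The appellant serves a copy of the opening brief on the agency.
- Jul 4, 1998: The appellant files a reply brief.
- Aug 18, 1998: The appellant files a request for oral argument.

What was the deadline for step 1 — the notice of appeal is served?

Step 1 runs from Dec 22, 1997, when the determination is issued. The window is 6–49 days after Dec 22, 1997; it closes on Feb 9, 1998.

Feb 9, 1998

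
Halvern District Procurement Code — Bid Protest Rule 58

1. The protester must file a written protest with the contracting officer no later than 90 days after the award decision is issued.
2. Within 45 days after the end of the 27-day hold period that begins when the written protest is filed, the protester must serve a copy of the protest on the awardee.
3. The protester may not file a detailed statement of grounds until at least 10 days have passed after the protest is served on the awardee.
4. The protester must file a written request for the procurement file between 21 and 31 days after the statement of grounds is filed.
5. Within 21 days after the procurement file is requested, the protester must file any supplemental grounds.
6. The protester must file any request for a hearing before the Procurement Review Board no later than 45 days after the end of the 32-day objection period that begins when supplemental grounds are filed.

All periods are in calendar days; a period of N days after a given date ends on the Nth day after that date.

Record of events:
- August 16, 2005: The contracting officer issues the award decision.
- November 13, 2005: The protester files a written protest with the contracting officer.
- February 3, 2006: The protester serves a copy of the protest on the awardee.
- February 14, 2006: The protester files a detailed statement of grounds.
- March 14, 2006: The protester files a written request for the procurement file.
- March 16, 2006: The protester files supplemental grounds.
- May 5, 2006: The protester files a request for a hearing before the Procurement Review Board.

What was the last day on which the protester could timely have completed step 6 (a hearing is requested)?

June 1, 2006

Supplemental grounds are filed on March 16, 2006; the 32-day objection period therefore ends April 17, 2006, and step 6 runs from that date. 45 days after April 17, 2006 is June 1, 2006.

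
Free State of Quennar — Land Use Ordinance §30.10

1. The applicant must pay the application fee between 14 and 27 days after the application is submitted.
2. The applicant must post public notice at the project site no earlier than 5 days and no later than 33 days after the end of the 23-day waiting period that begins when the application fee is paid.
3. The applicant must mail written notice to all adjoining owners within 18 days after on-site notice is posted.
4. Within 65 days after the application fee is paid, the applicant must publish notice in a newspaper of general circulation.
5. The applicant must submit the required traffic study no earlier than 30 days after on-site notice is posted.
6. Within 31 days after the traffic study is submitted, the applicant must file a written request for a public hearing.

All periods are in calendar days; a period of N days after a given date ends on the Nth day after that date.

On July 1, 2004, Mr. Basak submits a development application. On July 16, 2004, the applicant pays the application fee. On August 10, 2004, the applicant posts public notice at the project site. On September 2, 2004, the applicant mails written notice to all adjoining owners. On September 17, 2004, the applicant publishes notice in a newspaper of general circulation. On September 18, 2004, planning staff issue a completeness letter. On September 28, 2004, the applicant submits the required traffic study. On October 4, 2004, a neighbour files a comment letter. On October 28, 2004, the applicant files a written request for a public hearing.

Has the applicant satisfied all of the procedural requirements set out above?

No

Step 1 — 14 and 27 days from July 1, 2004 (when the application is submitted) are July 15, 2004 and July 28, 2004 respectively; done July 16, 2004 — within the window.
Step 2 — 5 and 33 days from August 8, 2004 (end of the 23-day waiting period, which began when the application fee is paid on July 16, 2004) are August 13, 2004 and September 10, 2004 respectively; done August 10, 2004 — 3 days before the window opened.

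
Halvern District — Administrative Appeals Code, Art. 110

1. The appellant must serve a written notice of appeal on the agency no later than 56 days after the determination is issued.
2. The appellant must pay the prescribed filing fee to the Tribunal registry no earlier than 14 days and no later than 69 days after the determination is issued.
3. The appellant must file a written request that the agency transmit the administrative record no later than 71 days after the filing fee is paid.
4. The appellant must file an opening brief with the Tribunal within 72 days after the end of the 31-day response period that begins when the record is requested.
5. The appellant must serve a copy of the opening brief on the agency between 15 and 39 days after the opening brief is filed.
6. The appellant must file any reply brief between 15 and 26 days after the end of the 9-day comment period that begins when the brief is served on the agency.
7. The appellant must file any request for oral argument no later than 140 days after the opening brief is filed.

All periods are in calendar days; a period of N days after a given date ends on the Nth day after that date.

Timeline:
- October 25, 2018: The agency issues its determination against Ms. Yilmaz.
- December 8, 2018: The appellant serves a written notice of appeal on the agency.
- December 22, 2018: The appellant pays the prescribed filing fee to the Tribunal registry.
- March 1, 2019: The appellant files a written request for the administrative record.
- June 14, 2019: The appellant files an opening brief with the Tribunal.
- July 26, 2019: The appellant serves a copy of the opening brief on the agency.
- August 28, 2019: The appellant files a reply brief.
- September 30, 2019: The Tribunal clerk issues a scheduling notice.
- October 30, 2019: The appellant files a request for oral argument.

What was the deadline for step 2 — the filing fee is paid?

January 2, 2019

Step 2 runs from October 25, 2018, when the determination is issued. The window is 14–69 days after October 25, 2018; it closes on January 2, 2019.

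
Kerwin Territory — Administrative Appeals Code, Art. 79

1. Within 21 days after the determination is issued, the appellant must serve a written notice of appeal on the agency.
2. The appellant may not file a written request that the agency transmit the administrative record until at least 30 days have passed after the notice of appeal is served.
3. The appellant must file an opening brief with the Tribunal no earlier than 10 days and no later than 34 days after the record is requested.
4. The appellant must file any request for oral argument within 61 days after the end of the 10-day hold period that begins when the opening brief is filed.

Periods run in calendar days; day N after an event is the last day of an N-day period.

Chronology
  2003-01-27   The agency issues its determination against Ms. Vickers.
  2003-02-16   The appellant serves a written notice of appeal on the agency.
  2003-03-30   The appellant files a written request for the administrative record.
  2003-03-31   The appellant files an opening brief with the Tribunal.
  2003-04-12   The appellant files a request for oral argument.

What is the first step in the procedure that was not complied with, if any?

Step 3

(1) due by 2003-01-27 + 21 days = 2003-02-17; done 2003-02-16 — timely.
(2) permitted from 2003-02-16 + 30 days = 2003-03-18 onward; done 2003-03-30 — permitted.
(3) the permitted window runs from 2003-03-30 + 10 = 2003-04-09 to 2003-03-30 + 34 = 2003-05-03; done 2003-03-31 — 9 days before the window opened.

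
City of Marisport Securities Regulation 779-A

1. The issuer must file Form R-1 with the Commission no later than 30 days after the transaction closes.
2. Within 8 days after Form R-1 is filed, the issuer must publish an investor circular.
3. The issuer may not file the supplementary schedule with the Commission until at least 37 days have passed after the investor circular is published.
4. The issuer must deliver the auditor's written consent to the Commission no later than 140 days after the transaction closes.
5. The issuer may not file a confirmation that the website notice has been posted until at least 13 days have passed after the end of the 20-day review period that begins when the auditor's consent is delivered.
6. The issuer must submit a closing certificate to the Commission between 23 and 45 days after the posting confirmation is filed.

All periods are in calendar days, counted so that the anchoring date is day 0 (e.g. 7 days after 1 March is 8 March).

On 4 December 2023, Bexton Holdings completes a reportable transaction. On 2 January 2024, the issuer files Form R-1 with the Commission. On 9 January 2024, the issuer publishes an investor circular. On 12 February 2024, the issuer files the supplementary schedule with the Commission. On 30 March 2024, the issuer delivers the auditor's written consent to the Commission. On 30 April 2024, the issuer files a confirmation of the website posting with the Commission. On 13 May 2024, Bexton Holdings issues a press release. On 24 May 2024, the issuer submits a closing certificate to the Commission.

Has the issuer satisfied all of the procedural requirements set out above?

No

Step 1 — counting 30 days from 4 December 2023 (when the transaction closes) gives a deadline of 3 January 2024; completed 2 January 2024, before the deadline.
Step 2 — counting 8 days from 2 January 2024 (when Form R-1 is filed) gives a deadline of 10 January 2024; 9 January 2024 is within that limit.
Step 3 — must wait 37 days from 9 January 2024 (when the investor circular is published), so not before 15 February 2024; 12 February 2024 is 3 days before the earliest permitted date.
The analysis stops there.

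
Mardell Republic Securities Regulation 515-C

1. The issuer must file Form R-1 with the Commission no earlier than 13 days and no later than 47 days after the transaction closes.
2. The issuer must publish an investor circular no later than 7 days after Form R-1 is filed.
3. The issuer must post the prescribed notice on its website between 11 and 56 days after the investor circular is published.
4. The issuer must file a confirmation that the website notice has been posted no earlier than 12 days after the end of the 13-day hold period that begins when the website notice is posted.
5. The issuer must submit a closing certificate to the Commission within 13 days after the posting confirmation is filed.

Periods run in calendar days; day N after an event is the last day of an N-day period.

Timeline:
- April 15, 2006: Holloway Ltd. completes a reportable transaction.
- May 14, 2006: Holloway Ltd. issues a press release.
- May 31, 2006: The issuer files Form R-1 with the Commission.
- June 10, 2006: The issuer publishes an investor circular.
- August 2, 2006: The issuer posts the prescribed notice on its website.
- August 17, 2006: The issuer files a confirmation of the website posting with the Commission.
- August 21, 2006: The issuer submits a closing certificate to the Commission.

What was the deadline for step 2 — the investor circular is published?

June 7, 2006

Step 2 runs from May 31, 2006, when Form R-1 is filed. 7 days after May 31, 2006 is June 7, 2006.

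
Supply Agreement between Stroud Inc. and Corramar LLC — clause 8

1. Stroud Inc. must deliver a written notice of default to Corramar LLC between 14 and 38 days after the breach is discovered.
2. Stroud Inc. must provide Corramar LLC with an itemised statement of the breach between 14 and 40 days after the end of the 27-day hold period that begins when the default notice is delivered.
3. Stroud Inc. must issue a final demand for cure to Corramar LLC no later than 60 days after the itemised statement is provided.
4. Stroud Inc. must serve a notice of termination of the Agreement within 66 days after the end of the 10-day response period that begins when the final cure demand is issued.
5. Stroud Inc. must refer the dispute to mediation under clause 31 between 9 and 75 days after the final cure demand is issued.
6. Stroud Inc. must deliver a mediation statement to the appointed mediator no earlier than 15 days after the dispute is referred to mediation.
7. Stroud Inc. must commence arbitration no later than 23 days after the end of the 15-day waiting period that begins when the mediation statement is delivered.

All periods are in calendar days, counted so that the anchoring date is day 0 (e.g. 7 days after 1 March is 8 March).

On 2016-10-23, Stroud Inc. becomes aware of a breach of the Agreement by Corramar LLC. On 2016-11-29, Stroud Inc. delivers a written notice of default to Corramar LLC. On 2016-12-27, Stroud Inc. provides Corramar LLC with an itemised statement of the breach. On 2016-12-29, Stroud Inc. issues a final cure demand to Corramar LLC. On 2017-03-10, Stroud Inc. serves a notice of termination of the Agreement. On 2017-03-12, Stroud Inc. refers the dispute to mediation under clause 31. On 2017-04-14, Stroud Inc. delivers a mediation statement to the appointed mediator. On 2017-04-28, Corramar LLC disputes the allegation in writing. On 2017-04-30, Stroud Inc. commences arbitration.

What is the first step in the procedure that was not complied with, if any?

Step 1: the window is 14–38 days after 2016-10-23 (when the breach is discovered), so 2016-11-06 through 2016-11-30; done 2016-11-29 — within the window.
Step 2: the window is 14–40 days after 2016-12-26 (end of the 27-day hold period, which began when the default notice is delivered on 2016-11-29), so 2017-01-09 through 2017-02-04; 2016-12-27 is 13 days too early.
The analysis stops there.

Step 2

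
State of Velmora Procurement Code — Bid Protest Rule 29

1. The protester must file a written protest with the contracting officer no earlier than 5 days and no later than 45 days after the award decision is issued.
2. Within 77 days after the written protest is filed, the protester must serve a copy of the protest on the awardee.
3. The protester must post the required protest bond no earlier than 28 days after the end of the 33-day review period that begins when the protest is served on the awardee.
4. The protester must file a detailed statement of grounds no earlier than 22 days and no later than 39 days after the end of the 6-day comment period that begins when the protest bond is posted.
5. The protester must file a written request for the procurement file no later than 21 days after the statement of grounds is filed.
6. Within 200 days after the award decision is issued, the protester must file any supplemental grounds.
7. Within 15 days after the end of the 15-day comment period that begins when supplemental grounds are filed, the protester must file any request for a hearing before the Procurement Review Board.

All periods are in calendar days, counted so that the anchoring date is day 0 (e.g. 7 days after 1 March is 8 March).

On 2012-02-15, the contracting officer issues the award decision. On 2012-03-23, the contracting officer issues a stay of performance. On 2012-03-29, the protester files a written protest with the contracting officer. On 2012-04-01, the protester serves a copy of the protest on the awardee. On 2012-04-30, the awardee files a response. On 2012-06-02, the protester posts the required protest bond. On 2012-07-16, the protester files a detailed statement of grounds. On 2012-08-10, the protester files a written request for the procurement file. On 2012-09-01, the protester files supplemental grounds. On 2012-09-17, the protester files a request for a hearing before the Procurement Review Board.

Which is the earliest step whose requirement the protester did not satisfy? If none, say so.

Step 5

(1) the permitted window runs from 2012-02-15 + 5 = 2012-02-20 to 2012-02-15 + 45 = 2012-03-31; done 2012-03-29 — within the window.
(2) due by 2012-03-29 + 77 days = 2012-06-14; done 2012-04-01 — timely.
(3) permitted from 2012-05-04 + 28 days = 2012-06-01 onward; done 2012-06-02 — permitted.
(4) the permitted window runs from 2012-06-08 + 22 = 2012-06-30 to 2012-06-08 + 39 = 2012-07-17; done 2012-07-16, which is between those dates.
(5) due by 2012-07-16 + 21 days = 2012-08-06; 2012-08-10 misses that deadline by 4 days.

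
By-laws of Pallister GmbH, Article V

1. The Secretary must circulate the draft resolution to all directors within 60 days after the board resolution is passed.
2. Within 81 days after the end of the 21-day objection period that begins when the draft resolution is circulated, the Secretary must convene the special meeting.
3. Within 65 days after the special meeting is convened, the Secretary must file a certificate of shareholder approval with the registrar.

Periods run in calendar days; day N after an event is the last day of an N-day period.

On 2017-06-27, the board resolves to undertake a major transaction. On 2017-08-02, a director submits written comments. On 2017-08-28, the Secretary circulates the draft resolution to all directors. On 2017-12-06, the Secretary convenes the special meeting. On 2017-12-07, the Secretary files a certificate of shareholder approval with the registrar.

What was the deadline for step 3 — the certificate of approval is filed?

Step 3 runs from 2017-12-06, when the special meeting is convened. 65 days after 2017-12-06 is 2018-02-09.

2018-02-09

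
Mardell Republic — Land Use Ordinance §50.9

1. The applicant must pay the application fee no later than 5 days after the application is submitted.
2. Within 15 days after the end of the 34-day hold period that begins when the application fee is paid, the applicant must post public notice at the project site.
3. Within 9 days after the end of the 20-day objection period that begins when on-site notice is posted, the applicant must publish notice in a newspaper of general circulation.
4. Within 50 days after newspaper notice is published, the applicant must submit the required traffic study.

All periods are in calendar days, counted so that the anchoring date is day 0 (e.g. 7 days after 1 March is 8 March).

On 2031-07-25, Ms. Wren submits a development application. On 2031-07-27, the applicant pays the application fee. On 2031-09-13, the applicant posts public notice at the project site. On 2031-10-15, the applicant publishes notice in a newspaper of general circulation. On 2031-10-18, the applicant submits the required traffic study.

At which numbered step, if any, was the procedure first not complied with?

Step 1: 5 days after 2031-07-25 (when the application is submitted) is 2031-07-30; 2031-07-27 is within that limit.
Step 2: 15 days after 2031-08-30 (end of the 34-day hold period, which began when the application fee is paid on 2031-07-27) is 2031-09-14; completed 2031-09-13, before the deadline.
Step 3: 9 days after 2031-10-03 (end of the 20-day objection period, which began when on-site notice is posted on 2031-09-13) is 2031-10-12; not done until 2031-10-15, 3 days after the deadline.

Step 3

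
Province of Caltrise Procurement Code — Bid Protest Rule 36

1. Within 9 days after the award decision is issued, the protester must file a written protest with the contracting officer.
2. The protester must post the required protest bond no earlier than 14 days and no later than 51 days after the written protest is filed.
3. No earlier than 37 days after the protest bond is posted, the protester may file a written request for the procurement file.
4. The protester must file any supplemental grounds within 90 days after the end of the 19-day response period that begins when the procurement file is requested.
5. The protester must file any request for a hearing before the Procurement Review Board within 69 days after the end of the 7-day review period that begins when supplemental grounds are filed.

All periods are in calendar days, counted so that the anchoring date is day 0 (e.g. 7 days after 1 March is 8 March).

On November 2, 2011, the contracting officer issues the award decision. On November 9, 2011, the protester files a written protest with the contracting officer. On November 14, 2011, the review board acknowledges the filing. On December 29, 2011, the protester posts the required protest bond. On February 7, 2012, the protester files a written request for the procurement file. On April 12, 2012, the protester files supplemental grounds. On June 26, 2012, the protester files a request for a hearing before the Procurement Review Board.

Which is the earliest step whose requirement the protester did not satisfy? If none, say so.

(1) due by November 2, 2011 + 9 days = November 11, 2011; November 9, 2011 is within that limit.
(2) the permitted window runs from November 9, 2011 + 14 = November 23, 2011 to November 9, 2011 + 51 = December 30, 2011; December 29, 2011 falls inside that range.
(3) permitted from December 29, 2011 + 37 days = February 4, 2012 onward; done February 7, 2012 — permitted.
(4) due by February 26, 2012 + 90 days = May 26, 2012; April 12, 2012 is within that limit.
(5) due by April 19, 2012 + 69 days = June 27, 2012; done June 26, 2012 — timely.

None — every step was satisfied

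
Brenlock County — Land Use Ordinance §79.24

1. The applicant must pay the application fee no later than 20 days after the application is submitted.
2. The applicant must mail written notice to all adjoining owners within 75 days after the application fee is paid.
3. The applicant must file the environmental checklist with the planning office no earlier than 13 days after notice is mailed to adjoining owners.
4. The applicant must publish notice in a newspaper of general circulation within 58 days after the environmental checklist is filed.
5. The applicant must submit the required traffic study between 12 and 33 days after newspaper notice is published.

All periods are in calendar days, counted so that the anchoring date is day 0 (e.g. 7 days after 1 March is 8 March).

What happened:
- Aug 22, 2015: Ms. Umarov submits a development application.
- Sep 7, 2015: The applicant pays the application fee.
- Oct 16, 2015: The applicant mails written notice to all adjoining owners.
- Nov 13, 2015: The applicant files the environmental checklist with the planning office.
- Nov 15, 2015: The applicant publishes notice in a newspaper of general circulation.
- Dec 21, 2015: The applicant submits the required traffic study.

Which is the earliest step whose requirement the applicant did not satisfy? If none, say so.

Step 5

Step 1: 20 days after Aug 22, 2015 (when the application is submitted) is Sep 11, 2015; completed Sep 7, 2015, before the deadline.
Step 2: 75 days after Sep 7, 2015 (when the application fee is paid) is Nov 21, 2015; completed Oct 16, 2015, before the deadline.
Step 3: the earliest permitted date is 13 days after Oct 16, 2015 (when notice is mailed to adjoining owners), i.e. Oct 29, 2015; done Nov 13, 2015 — permitted.
Step 4: 58 days after Nov 13, 2015 (when the environmental checklist is filed) is Jan 10, 2016; completed Nov 15, 2015, before the deadline.
Step 5: the window is 12–33 days after Nov 15, 2015 (when newspaper notice is published), so Nov 27, 2015 through Dec 18, 2015; Dec 21, 2015 is 3 days past the end of the window.
The procedure was therefore not followed at step 5.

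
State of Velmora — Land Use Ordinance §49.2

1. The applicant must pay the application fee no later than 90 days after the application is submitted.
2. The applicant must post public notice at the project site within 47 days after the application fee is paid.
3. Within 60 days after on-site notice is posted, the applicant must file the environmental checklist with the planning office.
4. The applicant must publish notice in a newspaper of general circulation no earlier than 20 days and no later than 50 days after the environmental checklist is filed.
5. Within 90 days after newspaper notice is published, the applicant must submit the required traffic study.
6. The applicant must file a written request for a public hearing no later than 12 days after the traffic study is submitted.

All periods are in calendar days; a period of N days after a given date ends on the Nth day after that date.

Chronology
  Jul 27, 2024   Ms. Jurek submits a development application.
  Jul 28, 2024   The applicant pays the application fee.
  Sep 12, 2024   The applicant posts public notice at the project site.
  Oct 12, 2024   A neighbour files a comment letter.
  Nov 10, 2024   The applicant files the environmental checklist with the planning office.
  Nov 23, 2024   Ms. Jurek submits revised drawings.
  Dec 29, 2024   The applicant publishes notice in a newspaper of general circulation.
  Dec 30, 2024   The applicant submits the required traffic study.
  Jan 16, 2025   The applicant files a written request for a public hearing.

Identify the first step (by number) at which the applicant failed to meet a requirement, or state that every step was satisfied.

Step 6

(1) due by Jul 27, 2024 + 90 days = Oct 25, 2024; done Jul 28, 2024 — timely.
(2) due by Jul 28, 2024 + 47 days = Sep 13, 2024; Sep 12, 2024 is within that limit.
(3) due by Sep 12, 2024 + 60 days = Nov 11, 2024; Nov 10, 2024 is within that limit.
(4) the permitted window runs from Nov 10, 2024 + 20 = Nov 30, 2024 to Nov 10, 2024 + 50 = Dec 30, 2024; done Dec 29, 2024 — within the window.
(5) due by Dec 29, 2024 + 90 days = Mar 29, 2025; completed Dec 30, 2024, before the deadline.
(6) due by Dec 30, 2024 + 12 days = Jan 11, 2025; done Jan 16, 2025 — 5 days late.
The procedure was therefore not followed at step 6.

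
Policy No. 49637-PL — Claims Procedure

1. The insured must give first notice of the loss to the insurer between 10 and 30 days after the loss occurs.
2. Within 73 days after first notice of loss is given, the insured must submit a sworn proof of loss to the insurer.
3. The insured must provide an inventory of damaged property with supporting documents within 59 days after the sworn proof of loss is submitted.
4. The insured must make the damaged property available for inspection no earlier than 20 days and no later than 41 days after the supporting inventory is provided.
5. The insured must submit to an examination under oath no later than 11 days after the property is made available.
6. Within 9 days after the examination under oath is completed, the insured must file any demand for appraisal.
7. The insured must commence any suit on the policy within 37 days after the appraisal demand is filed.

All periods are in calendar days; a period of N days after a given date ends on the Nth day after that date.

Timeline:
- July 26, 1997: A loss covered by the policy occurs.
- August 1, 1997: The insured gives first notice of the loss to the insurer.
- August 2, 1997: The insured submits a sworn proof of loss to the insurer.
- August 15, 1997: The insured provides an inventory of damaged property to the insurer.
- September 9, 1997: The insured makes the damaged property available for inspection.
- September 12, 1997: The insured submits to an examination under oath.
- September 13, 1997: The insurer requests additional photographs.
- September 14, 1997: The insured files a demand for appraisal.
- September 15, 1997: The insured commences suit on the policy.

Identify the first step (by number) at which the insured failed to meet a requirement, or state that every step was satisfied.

Step 1 — 10 and 30 days from July 26, 1997 (when the loss occurs) are August 5, 1997 and August 25, 1997 respectively; done August 1, 1997 — 4 days before the window opened.
The procedure was therefore not followed at step 1.

Step 1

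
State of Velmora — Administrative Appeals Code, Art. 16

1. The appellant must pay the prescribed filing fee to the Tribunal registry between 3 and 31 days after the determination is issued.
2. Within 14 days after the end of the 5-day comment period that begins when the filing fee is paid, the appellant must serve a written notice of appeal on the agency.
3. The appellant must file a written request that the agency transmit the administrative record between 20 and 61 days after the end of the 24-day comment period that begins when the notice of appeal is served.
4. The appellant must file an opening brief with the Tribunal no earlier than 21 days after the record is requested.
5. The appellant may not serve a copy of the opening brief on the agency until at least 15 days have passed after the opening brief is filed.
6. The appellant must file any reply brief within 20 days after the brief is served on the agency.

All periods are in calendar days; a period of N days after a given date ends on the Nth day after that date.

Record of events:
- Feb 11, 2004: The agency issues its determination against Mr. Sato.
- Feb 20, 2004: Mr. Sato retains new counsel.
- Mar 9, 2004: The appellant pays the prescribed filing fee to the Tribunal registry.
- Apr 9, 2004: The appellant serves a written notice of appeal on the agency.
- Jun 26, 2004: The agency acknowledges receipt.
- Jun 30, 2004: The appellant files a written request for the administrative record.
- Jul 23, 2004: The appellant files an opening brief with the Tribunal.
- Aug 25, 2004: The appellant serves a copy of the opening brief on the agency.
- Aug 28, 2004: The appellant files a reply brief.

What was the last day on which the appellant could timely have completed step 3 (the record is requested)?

Jul 3, 2004

The notice of appeal is served on Apr 9, 2004; the 24-day comment period therefore ends May 3, 2004, and step 3 runs from that date. The window is 20–61 days after May 3, 2004; it closes on Jul 3, 2004.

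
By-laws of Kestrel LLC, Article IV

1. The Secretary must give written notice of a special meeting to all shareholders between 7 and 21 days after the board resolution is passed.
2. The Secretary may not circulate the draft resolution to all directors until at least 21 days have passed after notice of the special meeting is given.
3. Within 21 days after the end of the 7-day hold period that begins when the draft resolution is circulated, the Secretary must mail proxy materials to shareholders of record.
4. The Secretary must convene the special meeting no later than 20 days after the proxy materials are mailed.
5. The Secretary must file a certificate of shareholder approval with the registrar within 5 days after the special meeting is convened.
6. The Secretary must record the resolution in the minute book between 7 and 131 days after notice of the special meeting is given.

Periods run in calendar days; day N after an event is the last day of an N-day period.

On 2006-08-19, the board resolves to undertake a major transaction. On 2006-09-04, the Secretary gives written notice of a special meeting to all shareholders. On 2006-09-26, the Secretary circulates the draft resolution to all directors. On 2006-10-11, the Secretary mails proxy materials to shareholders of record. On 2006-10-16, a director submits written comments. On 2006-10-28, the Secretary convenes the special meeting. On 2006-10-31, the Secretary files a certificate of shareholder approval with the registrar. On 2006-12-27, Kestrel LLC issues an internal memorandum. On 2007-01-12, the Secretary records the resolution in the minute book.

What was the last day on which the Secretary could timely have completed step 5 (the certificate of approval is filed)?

2006-11-02

Step 5 runs from 2006-10-28, when the special meeting is convened. 5 days after 2006-10-28 is 2006-11-02.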